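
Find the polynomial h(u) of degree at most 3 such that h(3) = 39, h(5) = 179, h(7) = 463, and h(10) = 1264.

Write h(u) = au^3 + bu^2 + cu + d. Substituting each data point gives a linear system:
  27a + 9b + 3c + d = 39
  125a + 25b + 5c + d = 179
  343a + 49b + 7c + d = 463
  1000a + 100b + 10c + d = 1264
Solving the system yields a = 1, b = 3, c = -3, d = -6.
So h(u) = u³ + 3u² - 3u - 6.
Check: h(10) = 1264. ✓

h(u) = u^3 + 3u^2 - 3u - 6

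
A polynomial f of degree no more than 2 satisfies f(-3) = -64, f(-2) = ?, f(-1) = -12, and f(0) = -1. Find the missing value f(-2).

The 3 known points determine the degree-2 polynomial uniquely.
Write f(n) = an^2 + bn + c. Substituting each data point gives a linear system:
  9a - 3b + c = -64
  a - b + c = -12
  c = -1
Solving the system yields a = -5, b = 6, c = -1.
So f(n) = -5n^2 + 6n - 1.
Then f(-2) = -33.

-33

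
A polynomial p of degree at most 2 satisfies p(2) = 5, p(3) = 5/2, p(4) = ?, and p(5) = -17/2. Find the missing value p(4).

On equispaced nodes a degree-2 polynomial has vanishing third forward difference, so
  - p(2) + 3·p(3) - 3·p(4) + p(5) = 0.
Substituting the known values and solving for p(4):
  -3·p(4) = 6
  p(4) = -2.

-2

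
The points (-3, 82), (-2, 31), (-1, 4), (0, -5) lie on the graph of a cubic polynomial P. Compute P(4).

19

Using the Lagrange interpolation formula with nodes -3, -2, -1, 0:
  L_0(t) = (t + 2)(t + 1)t / -6
  L_1(t) = (t + 3)(t + 1)t / 2
  L_2(t) = (t + 3)(t + 2)t / -2
  L_3(t) = (t + 3)(t + 2)(t + 1) / 6
Then P(t) = 82·L_0(t) + 31·L_1(t) + 4·L_2(t) - 5·L_3(t).
Expanding and collecting terms gives P(t) = -t³ + 6t² - 2t - 5.
Evaluating at t = 4: P(4) = 19.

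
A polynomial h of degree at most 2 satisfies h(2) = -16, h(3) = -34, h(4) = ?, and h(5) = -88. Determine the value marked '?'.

-58

On equispaced nodes a degree-2 polynomial has vanishing third forward difference, so
  - h(2) + 3·h(3) - 3·h(4) + h(5) = 0.
Substituting the known values and solving for h(4):
  -3·h(4) = 174
  h(4) = -58.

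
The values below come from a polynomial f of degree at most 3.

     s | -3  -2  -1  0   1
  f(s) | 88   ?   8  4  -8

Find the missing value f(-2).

28

The 4 known points determine the degree-3 polynomial uniquely.
Write f(s) = as^3 + bs^2 + cs + d. Substituting each data point gives a linear system:
  -27a + 9b - 3c + d = 88
  -a + b - c + d = 8
  d = 4
  a + b + c + d = -8
Solving the system yields a = -4, b = -4, c = -4, d = 4.
So f(s) = -4s^3 - 4s^2 - 4s + 4.
Then f(-2) = 28.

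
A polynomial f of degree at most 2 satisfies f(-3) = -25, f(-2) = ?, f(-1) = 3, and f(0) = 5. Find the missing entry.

-7

The 3 known points determine the degree-2 polynomial uniquely.
Write f(t) = at^2 + bt + c. Substituting each data point gives a linear system:
  9a - 3b + c = -25
  a - b + c = 3
  c = 5
Solving the system yields a = -4, b = -2, c = 5.
So f(t) = -4t² - 2t + 5.
Then f(-2) = -7.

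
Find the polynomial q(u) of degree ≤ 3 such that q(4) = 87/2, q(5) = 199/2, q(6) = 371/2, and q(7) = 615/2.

Using the Lagrange interpolation formula with nodes 4, 5, 6, 7:
  L_0(u) = (u - 5)(u - 6)(u - 7) / -6
  L_1(u) = (u - 4)(u - 6)(u - 7) / 2
  L_2(u) = (u - 4)(u - 5)(u - 7) / -2
  L_3(u) = (u - 4)(u - 5)(u - 6) / 6
Then q(u) = 87/2·L_0(u) + 199/2·L_1(u) + 371/2·L_2(u) + 615/2·L_3(u).
Expanding and collecting terms gives q(u) = u^3 - 5u - 1/2.
Check: q(7) = 615/2. ✓

q(u) = u^3 - 5u - 1/2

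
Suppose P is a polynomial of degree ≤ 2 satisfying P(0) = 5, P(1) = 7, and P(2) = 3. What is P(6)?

-73

Forward differences of the values at t = 0, 1, 2:
  P  : 5  7  3
  Δ  : 2  -4
  Δ^2: -6
The second differences are constant, confirming degree 2.
Interpolating (Newton forward form) and evaluating at t = 6 gives P(6) = -73.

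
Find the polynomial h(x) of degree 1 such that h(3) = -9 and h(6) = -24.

h(x) = -5x + 6

Write h(x) = ax + b. Substituting each data point gives a linear system:
  3a + b = -9
  6a + b = -24
Solving the system yields a = -5, b = 6.
So h(x) = -5x + 6.
Check: h(6) = -24. ✓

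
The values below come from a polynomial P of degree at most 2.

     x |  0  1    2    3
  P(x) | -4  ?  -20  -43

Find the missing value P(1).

-7

On equispaced nodes a degree-2 polynomial has vanishing third forward difference, so
  - P(0) + 3·P(1) - 3·P(2) + P(3) = 0.
Substituting the known values and solving for P(1):
  3·P(1) = -21
  P(1) = -7.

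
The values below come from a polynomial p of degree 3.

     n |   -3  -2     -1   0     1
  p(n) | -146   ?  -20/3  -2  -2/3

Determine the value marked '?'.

The 4 known points determine the degree-3 polynomial uniquely.
Write p(n) = an^3 + bn^2 + cn + d. Substituting each data point gives a linear system:
  -27a + 9b - 3c + d = -146
  -a + b - c + d = -20/3
  d = -2
  a + b + c + d = -2/3
Solving the system yields a = 5, b = -5/3, c = -2, d = -2.
So p(n) = 5n³ - (5/3)n² - 2n - 2.
Then p(-2) = -134/3.

-134/3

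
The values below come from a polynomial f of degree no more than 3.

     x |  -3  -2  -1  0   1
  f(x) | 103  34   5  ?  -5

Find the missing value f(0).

-2

On equispaced nodes a degree-3 polynomial has vanishing fourth forward difference, so
  f(-3) - 4·f(-2) + 6·f(-1) - 4·f(0) + f(1) = 0.
Substituting the known values and solving for f(0):
  -4·f(0) = 8
  f(0) = -2.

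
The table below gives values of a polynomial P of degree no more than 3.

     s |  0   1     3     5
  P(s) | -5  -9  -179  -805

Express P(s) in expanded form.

Write P(s) = as^3 + bs^2 + cs + d. Substituting each data point gives a linear system:
  d = -5
  a + b + c + d = -9
  27a + 9b + 3c + d = -179
  125a + 25b + 5c + d = -805
Solving the system yields a = -6, b = -3, c = 5, d = -5.
So P(s) = -6s^3 - 3s^2 + 5s - 5.
Check: P(5) = -805. ✓

P(s) = -6s^3 - 3s^2 + 5s - 5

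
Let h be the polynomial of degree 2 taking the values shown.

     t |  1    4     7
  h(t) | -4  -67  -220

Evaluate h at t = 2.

-15

Using the Lagrange interpolation formula with nodes 1, 4, 7:
  L_0(t) = (t - 4)(t - 7) / 18
  L_1(t) = (t - 1)(t - 7) / -9
  L_2(t) = (t - 1)(t - 4) / 18
Then h(t) = -4·L_0(t) - 67·L_1(t) - 220·L_2(t).
Expanding and collecting terms gives h(t) = -5t^2 + 4t - 3.
Evaluating at t = 2: h(2) = -15.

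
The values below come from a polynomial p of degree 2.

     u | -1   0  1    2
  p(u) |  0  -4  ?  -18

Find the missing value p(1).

-10

The 3 known points determine the degree-2 polynomial uniquely.
Write p(u) = au^2 + bu + c. Substituting each data point gives a linear system:
  a - b + c = 0
  c = -4
  4a + 2b + c = -18
Solving the system yields a = -1, b = -5, c = -4.
So p(u) = -u^2 - 5u - 4.
Then p(1) = -10.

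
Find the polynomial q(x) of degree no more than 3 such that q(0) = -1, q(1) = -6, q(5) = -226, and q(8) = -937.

Write q(x) = ax^3 + bx^2 + cx + d. Substituting each data point gives a linear system:
  d = -1
  a + b + c + d = -6
  125a + 25b + 5c + d = -226
  512a + 64b + 8c + d = -937
Solving the system yields a = -2, b = 2, c = -5, d = -1.
So q(x) = -2x^3 + 2x^2 - 5x - 1.
Check: q(8) = -937. ✓

q(x) = -2x^3 + 2x^2 - 5x - 1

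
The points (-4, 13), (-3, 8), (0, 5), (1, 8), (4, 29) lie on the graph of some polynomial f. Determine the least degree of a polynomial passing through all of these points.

2

Divided differences on the nodes -4, -3, 0, 1, 4:
  order 0: 13  8  5  8  29
  order 1: -5  -1  3  7
  order 2: 1  1  1
  order 3: 0  0
  order 4: 0
The order-2 divided differences are all 1 (nonzero) and every higher order vanishes, so the data lies on a polynomial of degree exactly 2.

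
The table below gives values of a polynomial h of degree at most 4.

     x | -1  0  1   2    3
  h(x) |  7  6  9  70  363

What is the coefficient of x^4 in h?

5

Write h(x) = ax^4 + bx^3 + cx^2 + dx + e. Substituting each data point gives a linear system:
  a - b + c - d + e = 7
  e = 6
  a + b + c + d + e = 9
  16a + 8b + 4c + 2d + e = 70
  81a + 27b + 9c + 3d + e = 363
Solving the system yields a = 5, b = -1, c = -3, d = 2, e = 6.
So h(x) = 5x⁴ - x³ - 3x² + 2x + 6.
The leading coefficient is 5.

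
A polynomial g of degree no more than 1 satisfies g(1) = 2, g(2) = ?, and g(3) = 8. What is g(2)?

5

On equispaced nodes a degree-1 polynomial has vanishing second forward difference, so
  g(1) - 2·g(2) + g(3) = 0.
Substituting the known values and solving for g(2):
  -2·g(2) = -10
  g(2) = 5.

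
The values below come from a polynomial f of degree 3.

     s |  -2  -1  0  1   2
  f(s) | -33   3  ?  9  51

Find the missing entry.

The 4 known points determine the degree-3 polynomial uniquely.
Write f(s) = as^3 + bs^2 + cs + d. Substituting each data point gives a linear system:
  -8a + 4b - 2c + d = -33
  -a + b - c + d = 3
  a + b + c + d = 9
  8a + 4b + 2c + d = 51
Solving the system yields a = 6, b = 1, c = -3, d = 5.
So f(s) = 6s^3 + s^2 - 3s + 5.
Then f(0) = 5.

5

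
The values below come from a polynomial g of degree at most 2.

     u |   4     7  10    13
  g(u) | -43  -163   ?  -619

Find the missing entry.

On equispaced nodes a degree-2 polynomial has vanishing third forward difference, so
  - g(4) + 3·g(7) - 3·g(10) + g(13) = 0.
Substituting the known values and solving for g(10):
  -3·g(10) = 1065
  g(10) = -355.

-355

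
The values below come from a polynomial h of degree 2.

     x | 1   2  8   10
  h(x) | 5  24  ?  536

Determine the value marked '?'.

The 3 known points determine the degree-2 polynomial uniquely.
Write h(x) = ax^2 + bx + c. Substituting each data point gives a linear system:
  a + b + c = 5
  4a + 2b + c = 24
  100a + 10b + c = 536
Solving the system yields a = 5, b = 4, c = -4.
So h(x) = 5x^2 + 4x - 4.
Then h(8) = 348.

348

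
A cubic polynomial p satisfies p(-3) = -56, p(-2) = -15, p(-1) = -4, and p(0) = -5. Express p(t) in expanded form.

Write p(t) = at^3 + bt^2 + ct + d. Substituting each data point gives a linear system:
  -27a + 9b - 3c + d = -56
  -8a + 4b - 2c + d = -15
  -a + b - c + d = -4
  d = -5
Solving the system yields a = 3, b = 3, c = -1, d = -5.
So p(t) = 3t³ + 3t² - t - 5.
Check: p(0) = -5. ✓

p(t) = 3t^3 + 3t^2 - t - 5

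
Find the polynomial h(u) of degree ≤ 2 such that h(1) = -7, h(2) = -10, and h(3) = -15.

Write h(u) = au^2 + bu + c. Substituting each data point gives a linear system:
  a + b + c = -7
  4a + 2b + c = -10
  9a + 3b + c = -15
Solving the system yields a = -1, b = 0, c = -6.
So h(u) = -u^2 - 6.
Check: h(1) = -7. ✓

h(u) = -u^2 - 6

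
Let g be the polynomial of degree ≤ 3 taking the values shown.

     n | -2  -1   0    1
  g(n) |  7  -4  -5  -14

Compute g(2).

-49

Using the Lagrange interpolation formula with nodes -2, -1, 0, 1:
  L_0(n) = (n + 1)n(n - 1) / -6
  L_1(n) = (n + 2)n(n - 1) / 2
  L_2(n) = (n + 2)(n + 1)(n - 1) / -2
  L_3(n) = (n + 2)(n + 1)n / 6
Then g(n) = 7·L_0(n) - 4·L_1(n) - 5·L_2(n) - 14·L_3(n).
Expanding and collecting terms gives g(n) = -3n^3 - 4n^2 - 2n - 5.
Evaluating at n = 2: g(2) = -49.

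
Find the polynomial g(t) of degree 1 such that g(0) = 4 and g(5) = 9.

Using the Lagrange interpolation formula with nodes 0, 5:
  L_0(t) = (t - 5) / -5
  L_1(t) = t / 5
Then g(t) = 4·L_0(t) + 9·L_1(t).
Expanding and collecting terms gives g(t) = t + 4.
Check: g(5) = 9. ✓

g(t) = t + 4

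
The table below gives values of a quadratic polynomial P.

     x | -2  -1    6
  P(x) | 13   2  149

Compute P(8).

Write P(x) = ax^2 + bx + c. Substituting each data point gives a linear system:
  4a - 2b + c = 13
  a - b + c = 2
  36a + 6b + c = 149
Solving the system yields a = 4, b = 1, c = -1.
So P(x) = 4x² + x - 1.
Then P(8) = 263.

263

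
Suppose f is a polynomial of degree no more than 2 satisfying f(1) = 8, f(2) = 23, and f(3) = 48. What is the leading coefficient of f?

Write f(x) = ax^2 + bx + c. Substituting each data point gives a linear system:
  a + b + c = 8
  4a + 2b + c = 23
  9a + 3b + c = 48
Solving the system yields a = 5, b = 0, c = 3.
So f(x) = 5x^2 + 3.
The leading coefficient is 5.

5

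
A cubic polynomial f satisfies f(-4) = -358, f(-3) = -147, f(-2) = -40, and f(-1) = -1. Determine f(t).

f(t) = 6t^3 + 2t^2 + 3t + 6

Using the Lagrange interpolation formula with nodes -4, -3, -2, -1:
  L_0(t) = (t + 3)(t + 2)(t + 1) / -6
  L_1(t) = (t + 4)(t + 2)(t + 1) / 2
  L_2(t) = (t + 4)(t + 3)(t + 1) / -2
  L_3(t) = (t + 4)(t + 3)(t + 2) / 6
Then f(t) = -358·L_0(t) - 147·L_1(t) - 40·L_2(t) - 1·L_3(t).
Expanding and collecting terms gives f(t) = 6t^3 + 2t^2 + 3t + 6.
Check: f(-3) = -147. ✓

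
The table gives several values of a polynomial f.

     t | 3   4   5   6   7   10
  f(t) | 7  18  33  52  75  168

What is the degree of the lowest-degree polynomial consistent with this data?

2

Divided differences on the nodes 3, 4, 5, 6, 7, 10:
  order 0: 7  18  33  52  75  168
  order 1: 11  15  19  23  31
  order 2: 2  2  2  2
  order 3: 0  0  0
  order 4: 0  0
  order 5: 0
The order-2 divided differences are all 2 (nonzero) and every higher order vanishes, so the data lies on a polynomial of degree exactly 2.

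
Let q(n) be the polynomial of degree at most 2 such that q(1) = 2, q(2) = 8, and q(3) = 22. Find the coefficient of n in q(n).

-6

Write q(n) = an^2 + bn + c. Substituting each data point gives a linear system:
  a + b + c = 2
  4a + 2b + c = 8
  9a + 3b + c = 22
Solving the system yields a = 4, b = -6, c = 4.
So q(n) = 4n^2 - 6n + 4.
The coefficient of n is -6.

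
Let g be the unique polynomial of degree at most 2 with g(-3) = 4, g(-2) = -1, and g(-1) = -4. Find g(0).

-5

Forward differences of the values at s = -3, -2, -1:
  g  : 4  -1  -4
  Δ  : -5  -3
  Δ^2: 2
The second differences are constant, confirming degree 2.
Interpolating (Newton forward form) and evaluating at s = 0 gives g(0) = -5.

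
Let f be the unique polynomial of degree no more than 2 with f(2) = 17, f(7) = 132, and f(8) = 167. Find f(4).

Write f(t) = at^2 + bt + c. Substituting each data point gives a linear system:
  4a + 2b + c = 17
  49a + 7b + c = 132
  64a + 8b + c = 167
Solving the system yields a = 2, b = 5, c = -1.
So f(t) = 2t^2 + 5t - 1.
Then f(4) = 51.

51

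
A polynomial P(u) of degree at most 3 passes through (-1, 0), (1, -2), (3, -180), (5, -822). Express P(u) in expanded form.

P(u) = -6u^3 - 4u^2 + 5u + 3

Using the Lagrange interpolation formula with nodes -1, 1, 3, 5:
  L_0(u) = (u - 1)(u - 3)(u - 5) / -48
  L_1(u) = (u + 1)(u - 3)(u - 5) / 16
  L_2(u) = (u + 1)(u - 1)(u - 5) / -16
  L_3(u) = (u + 1)(u - 1)(u - 3) / 48
Then P(u) = 0·L_0(u) - 2·L_1(u) - 180·L_2(u) - 822·L_3(u).
Expanding and collecting terms gives P(u) = -6u^3 - 4u^2 + 5u + 3.
Check: P(-1) = 0. ✓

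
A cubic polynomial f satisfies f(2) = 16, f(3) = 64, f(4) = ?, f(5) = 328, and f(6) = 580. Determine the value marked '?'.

162

The 4 known points determine the degree-3 polynomial uniquely.
Write f(u) = au^3 + bu^2 + cu + d. Substituting each data point gives a linear system:
  8a + 4b + 2c + d = 16
  27a + 9b + 3c + d = 64
  125a + 25b + 5c + d = 328
  216a + 36b + 6c + d = 580
Solving the system yields a = 3, b = -2, c = 1, d = -2.
So f(u) = 3u^3 - 2u^2 + u - 2.
Then f(4) = 162.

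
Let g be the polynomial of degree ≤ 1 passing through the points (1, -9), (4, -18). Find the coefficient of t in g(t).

Write g(t) = at + b. Substituting each data point gives a linear system:
  a + b = -9
  4a + b = -18
Solving the system yields a = -3, b = -6.
So g(t) = -3t - 6.
The leading coefficient is -3.

-3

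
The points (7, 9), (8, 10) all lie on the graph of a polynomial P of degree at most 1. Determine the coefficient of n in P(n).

1

Write P(n) = an + b. Substituting each data point gives a linear system:
  7a + b = 9
  8a + b = 10
Solving the system yields a = 1, b = 2.
So P(n) = n + 2.
The leading coefficient is 1.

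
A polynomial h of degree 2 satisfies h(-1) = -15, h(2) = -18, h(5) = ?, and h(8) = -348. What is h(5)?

-129

On equispaced nodes a degree-2 polynomial has vanishing third forward difference, so
  - h(-1) + 3·h(2) - 3·h(5) + h(8) = 0.
Substituting the known values and solving for h(5):
  -3·h(5) = 387
  h(5) = -129.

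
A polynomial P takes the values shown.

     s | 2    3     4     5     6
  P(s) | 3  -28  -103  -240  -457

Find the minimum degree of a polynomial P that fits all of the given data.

Forward differences of the values at s = 2, 3, 4, 5, 6:
  P  : 3  -28  -103  -240  -457
  Δ  : -31  -75  -137  -217
  Δ^2: -44  -62  -80
  Δ^3: -18  -18
  Δ^4: 0
The third differences are constant (-18) and nonzero, while all higher differences vanish, so the minimal degree is 3.

3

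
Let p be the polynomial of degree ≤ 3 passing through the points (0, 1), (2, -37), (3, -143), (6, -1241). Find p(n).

Using the Lagrange interpolation formula with nodes 0, 2, 3, 6:
  L_0(n) = (n - 2)(n - 3)(n - 6) / -36
  L_1(n) = n(n - 3)(n - 6) / 8
  L_2(n) = n(n - 2)(n - 6) / -9
  L_3(n) = n(n - 2)(n - 3) / 72
Then p(n) = 1·L_0(n) - 37·L_1(n) - 143·L_2(n) - 1241·L_3(n).
Expanding and collecting terms gives p(n) = -6n³ + n² + 3n + 1.
Check: p(3) = -143. ✓

p(n) = -6n^3 + n^2 + 3n + 1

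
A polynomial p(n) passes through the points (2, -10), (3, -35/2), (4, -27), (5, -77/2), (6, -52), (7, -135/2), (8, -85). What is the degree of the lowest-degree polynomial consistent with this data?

2

Forward differences of the values at n = 2, 3, 4, 5, 6, 7, 8:
  p  : -10  -35/2  -27  -77/2  -52  -135/2  -85
  Δ  : -15/2  -19/2  -23/2  -27/2  -31/2  -35/2
  Δ^2: -2  -2  -2  -2  -2
  Δ^3: 0  0  0  0
  Δ^4: 0  0  0
  Δ^5: 0  0
  Δ^6: 0
The second differences are constant (-2) and nonzero, while all higher differences vanish, so the minimal degree is 2.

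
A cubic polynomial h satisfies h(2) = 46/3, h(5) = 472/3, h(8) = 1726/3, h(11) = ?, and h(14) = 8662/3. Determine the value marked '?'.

4294/3

The 4 known points determine the degree-3 polynomial uniquely.
Write h(u) = au^3 + bu^2 + cu + d. Substituting each data point gives a linear system:
  8a + 4b + 2c + d = 46/3
  125a + 25b + 5c + d = 472/3
  512a + 64b + 8c + d = 1726/3
  2744a + 196b + 14c + d = 8662/3
Solving the system yields a = 1, b = 1/3, c = 6, d = -6.
So h(u) = u^3 + (1/3)u^2 + 6u - 6.
Then h(11) = 4294/3.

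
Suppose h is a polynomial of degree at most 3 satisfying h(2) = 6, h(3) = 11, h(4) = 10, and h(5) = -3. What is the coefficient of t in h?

-6

Write h(t) = at^3 + bt^2 + ct + d. Substituting each data point gives a linear system:
  8a + 4b + 2c + d = 6
  27a + 9b + 3c + d = 11
  64a + 16b + 4c + d = 10
  125a + 25b + 5c + d = -3
Solving the system yields a = -1, b = 6, c = -6, d = 2.
So h(t) = -t^3 + 6t^2 - 6t + 2.
The coefficient of t is -6.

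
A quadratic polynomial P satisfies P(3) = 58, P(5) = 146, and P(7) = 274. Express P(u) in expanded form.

Write P(u) = au^2 + bu + c. Substituting each data point gives a linear system:
  9a + 3b + c = 58
  25a + 5b + c = 146
  49a + 7b + c = 274
Solving the system yields a = 5, b = 4, c = 1.
So P(u) = 5u² + 4u + 1.
Check: P(3) = 58. ✓

P(u) = 5u^2 + 4u + 1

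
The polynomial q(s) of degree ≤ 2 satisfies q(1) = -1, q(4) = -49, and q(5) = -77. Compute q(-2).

-7

Write q(s) = as^2 + bs + c. Substituting each data point gives a linear system:
  a + b + c = -1
  16a + 4b + c = -49
  25a + 5b + c = -77
Solving the system yields a = -3, b = -1, c = 3.
So q(s) = -3s^2 - s + 3.
Then q(-2) = -7.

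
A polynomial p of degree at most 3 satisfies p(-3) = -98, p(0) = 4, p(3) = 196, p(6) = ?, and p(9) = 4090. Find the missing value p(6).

The 4 known points determine the degree-3 polynomial uniquely.
Write p(x) = ax^3 + bx^2 + cx + d. Substituting each data point gives a linear system:
  -27a + 9b - 3c + d = -98
  d = 4
  27a + 9b + 3c + d = 196
  729a + 81b + 9c + d = 4090
Solving the system yields a = 5, b = 5, c = 4, d = 4.
So p(x) = 5x^3 + 5x^2 + 4x + 4.
Then p(6) = 1288.

1288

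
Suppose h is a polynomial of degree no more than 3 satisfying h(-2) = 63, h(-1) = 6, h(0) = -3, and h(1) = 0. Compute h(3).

-102

Using the Lagrange interpolation formula with nodes -2, -1, 0, 1:
  L_0(s) = (s + 1)s(s - 1) / -6
  L_1(s) = (s + 2)s(s - 1) / 2
  L_2(s) = (s + 2)(s + 1)(s - 1) / -2
  L_3(s) = (s + 2)(s + 1)s / 6
Then h(s) = 63·L_0(s) + 6·L_1(s) - 3·L_2(s) + 0·L_3(s).
Expanding and collecting terms gives h(s) = -6s³ + 6s² + 3s - 3.
Evaluating at s = 3: h(3) = -102.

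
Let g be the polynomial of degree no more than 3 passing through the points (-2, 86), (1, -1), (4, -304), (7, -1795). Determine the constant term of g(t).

4

Write g(t) = at^3 + bt^2 + ct + d. Substituting each data point gives a linear system:
  -8a + 4b - 2c + d = 86
  a + b + c + d = -1
  64a + 16b + 4c + d = -304
  343a + 49b + 7c + d = -1795
Solving the system yields a = -6, b = 6, c = -5, d = 4.
So g(t) = -6t³ + 6t² - 5t + 4.
The constant term is 4.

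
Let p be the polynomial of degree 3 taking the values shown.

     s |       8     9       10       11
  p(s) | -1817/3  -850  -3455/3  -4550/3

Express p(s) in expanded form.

p(s) = -s^3 - (5/3)s^2 + s + 5

Write p(s) = as^3 + bs^2 + cs + d. Substituting each data point gives a linear system:
  512a + 64b + 8c + d = -1817/3
  729a + 81b + 9c + d = -850
  1000a + 100b + 10c + d = -3455/3
  1331a + 121b + 11c + d = -4550/3
Solving the system yields a = -1, b = -5/3, c = 1, d = 5.
So p(s) = -s^3 - (5/3)s^2 + s + 5.
Check: p(10) = -3455/3. ✓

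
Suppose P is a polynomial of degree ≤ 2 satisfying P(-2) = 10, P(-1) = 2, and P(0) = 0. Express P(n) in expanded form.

P(n) = 3n^2 + n

Write P(n) = an^2 + bn + c. Substituting each data point gives a linear system:
  4a - 2b + c = 10
  a - b + c = 2
  c = 0
Solving the system yields a = 3, b = 1, c = 0.
So P(n) = 3n^2 + n.
Check: P(0) = 0. ✓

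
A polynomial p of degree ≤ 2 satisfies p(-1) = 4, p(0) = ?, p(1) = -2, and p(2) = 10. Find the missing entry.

The 3 known points determine the degree-2 polynomial uniquely.
Write p(x) = ax^2 + bx + c. Substituting each data point gives a linear system:
  a - b + c = 4
  a + b + c = -2
  4a + 2b + c = 10
Solving the system yields a = 5, b = -3, c = -4.
So p(x) = 5x^2 - 3x - 4.
Then p(0) = -4.

-4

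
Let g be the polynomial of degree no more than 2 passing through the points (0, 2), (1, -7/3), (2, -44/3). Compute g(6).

Using the Lagrange interpolation formula with nodes 0, 1, 2:
  L_0(t) = (t - 1)(t - 2) / 2
  L_1(t) = t(t - 2) / -1
  L_2(t) = t(t - 1) / 2
Then g(t) = 2·L_0(t) - 7/3·L_1(t) - 44/3·L_2(t).
Expanding and collecting terms gives g(t) = -4t^2 - (1/3)t + 2.
Evaluating at t = 6: g(6) = -144.

-144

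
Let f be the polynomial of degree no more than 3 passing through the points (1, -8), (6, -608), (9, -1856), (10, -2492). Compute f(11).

Using the Lagrange interpolation formula with nodes 1, 6, 9, 10:
  L_0(x) = (x - 6)(x - 9)(x - 10) / -360
  L_1(x) = (x - 1)(x - 9)(x - 10) / 60
  L_2(x) = (x - 1)(x - 6)(x - 10) / -24
  L_3(x) = (x - 1)(x - 6)(x - 9) / 36
Then f(x) = -8·L_0(x) - 608·L_1(x) - 1856·L_2(x) - 2492·L_3(x).
Expanding and collecting terms gives f(x) = -2x³ - 5x² + x - 2.
Evaluating at x = 11: f(11) = -3258.

-3258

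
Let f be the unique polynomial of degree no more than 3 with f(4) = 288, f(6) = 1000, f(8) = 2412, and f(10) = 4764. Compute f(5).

Forward differences of the values at x = 4, 6, 8, 10:
  f  : 288  1000  2412  4764
  Δ  : 712  1412  2352
  Δ^2: 700  940
  Δ^3: 240
The third differences are constant, confirming degree 3.
Interpolating (Newton forward form) and evaluating at x = 5 gives f(5) = 1143/2.

1143/2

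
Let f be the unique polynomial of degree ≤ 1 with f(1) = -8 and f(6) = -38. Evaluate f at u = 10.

-62

Write f(u) = au + b. Substituting each data point gives a linear system:
  a + b = -8
  6a + b = -38
Solving the system yields a = -6, b = -2.
So f(u) = -6u - 2.
Then f(10) = -62.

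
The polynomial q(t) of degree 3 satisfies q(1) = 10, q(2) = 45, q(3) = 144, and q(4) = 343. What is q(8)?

Forward differences of the values at t = 1, 2, 3, 4:
  q  : 10  45  144  343
  Δ  : 35  99  199
  Δ^2: 64  100
  Δ^3: 36
The third differences are constant, confirming degree 3.
Interpolating (Newton forward form) and evaluating at t = 8 gives q(8) = 2859.

2859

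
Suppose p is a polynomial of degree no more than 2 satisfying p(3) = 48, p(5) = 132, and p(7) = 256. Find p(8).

333

Write p(x) = ax^2 + bx + c. Substituting each data point gives a linear system:
  9a + 3b + c = 48
  25a + 5b + c = 132
  49a + 7b + c = 256
Solving the system yields a = 5, b = 2, c = -3.
So p(x) = 5x² + 2x - 3.
Then p(8) = 333.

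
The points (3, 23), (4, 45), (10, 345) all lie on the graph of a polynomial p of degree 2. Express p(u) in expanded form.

Using the Lagrange interpolation formula with nodes 3, 4, 10:
  L_0(u) = (u - 4)(u - 10) / 7
  L_1(u) = (u - 3)(u - 10) / -6
  L_2(u) = (u - 3)(u - 4) / 42
Then p(u) = 23·L_0(u) + 45·L_1(u) + 345·L_2(u).
Expanding and collecting terms gives p(u) = 4u^2 - 6u + 5.
Check: p(4) = 45. ✓

p(u) = 4u^2 - 6u + 5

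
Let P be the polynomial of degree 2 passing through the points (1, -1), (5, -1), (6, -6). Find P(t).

Using the Lagrange interpolation formula with nodes 1, 5, 6:
  L_0(t) = (t - 5)(t - 6) / 20
  L_1(t) = (t - 1)(t - 6) / -4
  L_2(t) = (t - 1)(t - 5) / 5
Then P(t) = -1·L_0(t) - 1·L_1(t) - 6·L_2(t).
Expanding and collecting terms gives P(t) = -t^2 + 6t - 6.
Check: P(6) = -6. ✓

P(t) = -t^2 + 6t - 6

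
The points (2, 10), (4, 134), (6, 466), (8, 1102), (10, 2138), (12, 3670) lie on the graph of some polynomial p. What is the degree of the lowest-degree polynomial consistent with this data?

Forward differences of the values at x = 2, 4, 6, 8, 10, 12:
  p  : 10  134  466  1102  2138  3670
  Δ  : 124  332  636  1036  1532
  Δ^2: 208  304  400  496
  Δ^3: 96  96  96
  Δ^4: 0  0
  Δ^5: 0
The third differences are constant (96) and nonzero, while all higher differences vanish, so the minimal degree is 3.

3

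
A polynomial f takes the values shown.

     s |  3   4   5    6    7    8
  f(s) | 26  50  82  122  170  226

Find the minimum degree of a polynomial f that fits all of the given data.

2

Forward differences of the values at s = 3, 4, 5, 6, 7, 8:
  f  : 26  50  82  122  170  226
  Δ  : 24  32  40  48  56
  Δ^2: 8  8  8  8
  Δ^3: 0  0  0
  Δ^4: 0  0
  Δ^5: 0
The second differences are constant (8) and nonzero, while all higher differences vanish, so the minimal degree is 2.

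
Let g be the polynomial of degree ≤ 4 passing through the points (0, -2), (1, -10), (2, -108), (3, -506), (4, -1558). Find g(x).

Using the Lagrange interpolation formula with nodes 0, 1, 2, 3, 4:
  L_0(x) = (x - 1)(x - 2)(x - 3)(x - 4) / 24
  L_1(x) = x(x - 2)(x - 3)(x - 4) / -6
  L_2(x) = x(x - 1)(x - 3)(x - 4) / 4
  L_3(x) = x(x - 1)(x - 2)(x - 4) / -6
  L_4(x) = x(x - 1)(x - 2)(x - 3) / 24
Then g(x) = -2·L_0(x) - 10·L_1(x) - 108·L_2(x) - 506·L_3(x) - 1558·L_4(x).
Expanding and collecting terms gives g(x) = -6x^4 + x^3 - 6x^2 + 3x - 2.
Check: g(0) = -2. ✓

g(x) = -6x^4 + x^3 - 6x^2 + 3x - 2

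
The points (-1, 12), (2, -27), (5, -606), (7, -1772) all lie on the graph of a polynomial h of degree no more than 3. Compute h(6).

-1087

Write h(s) = as^3 + bs^2 + cs + d. Substituting each data point gives a linear system:
  -a + b - c + d = 12
  8a + 4b + 2c + d = -27
  125a + 25b + 5c + d = -606
  343a + 49b + 7c + d = -1772
Solving the system yields a = -6, b = 6, c = -1, d = -1.
So h(s) = -6s^3 + 6s^2 - s - 1.
Then h(6) = -1087.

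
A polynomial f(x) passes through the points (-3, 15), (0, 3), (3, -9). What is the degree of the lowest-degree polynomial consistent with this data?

1

Forward differences of the values at x = -3, 0, 3:
  f  : 15  3  -9
  Δ  : -12  -12
  Δ^2: 0
The first differences are constant (-12) and nonzero, while all higher differences vanish, so the minimal degree is 1.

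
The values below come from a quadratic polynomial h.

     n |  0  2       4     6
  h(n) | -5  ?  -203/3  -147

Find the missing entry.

On equispaced nodes a degree-2 polynomial has vanishing third forward difference, so
  - h(0) + 3·h(2) - 3·h(4) + h(6) = 0.
Substituting the known values and solving for h(2):
  3·h(2) = -61
  h(2) = -61/3.

-61/3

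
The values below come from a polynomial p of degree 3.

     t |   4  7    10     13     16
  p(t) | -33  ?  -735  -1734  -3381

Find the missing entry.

The 4 known points determine the degree-3 polynomial uniquely.
Write p(t) = at^3 + bt^2 + ct + d. Substituting each data point gives a linear system:
  64a + 16b + 4c + d = -33
  1000a + 100b + 10c + d = -735
  2197a + 169b + 13c + d = -1734
  4096a + 256b + 16c + d = -3381
Solving the system yields a = -1, b = 3, c = -3, d = -5.
So p(t) = -t³ + 3t² - 3t - 5.
Then p(7) = -222.

-222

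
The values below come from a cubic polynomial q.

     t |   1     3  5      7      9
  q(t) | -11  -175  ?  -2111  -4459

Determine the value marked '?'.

-779

The 4 known points determine the degree-3 polynomial uniquely.
Write q(t) = at^3 + bt^2 + ct + d. Substituting each data point gives a linear system:
  a + b + c + d = -11
  27a + 9b + 3c + d = -175
  343a + 49b + 7c + d = -2111
  729a + 81b + 9c + d = -4459
Solving the system yields a = -6, b = -1, c = 0, d = -4.
So q(t) = -6t^3 - t^2 - 4.
Then q(5) = -779.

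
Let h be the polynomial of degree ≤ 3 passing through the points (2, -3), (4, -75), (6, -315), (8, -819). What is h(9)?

-1200

Write h(u) = au^3 + bu^2 + cu + d. Substituting each data point gives a linear system:
  8a + 4b + 2c + d = -3
  64a + 16b + 4c + d = -75
  216a + 36b + 6c + d = -315
  512a + 64b + 8c + d = -819
Solving the system yields a = -2, b = 3, c = 2, d = -3.
So h(u) = -2u^3 + 3u^2 + 2u - 3.
Then h(9) = -1200.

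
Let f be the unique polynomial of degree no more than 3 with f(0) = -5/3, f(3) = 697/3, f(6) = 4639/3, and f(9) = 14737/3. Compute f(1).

49/3

Write f(u) = au^3 + bu^2 + cu + d. Substituting each data point gives a linear system:
  d = -5/3
  27a + 9b + 3c + d = 697/3
  216a + 36b + 6c + d = 4639/3
  729a + 81b + 9c + d = 14737/3
Solving the system yields a = 6, b = 6, c = 6, d = -5/3.
So f(u) = 6u^3 + 6u^2 + 6u - 5/3.
Then f(1) = 49/3.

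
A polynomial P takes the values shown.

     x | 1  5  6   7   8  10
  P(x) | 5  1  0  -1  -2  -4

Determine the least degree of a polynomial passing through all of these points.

1

Divided differences on the nodes 1, 5, 6, 7, 8, 10:
  order 0: 5  1  0  -1  -2  -4
  order 1: -1  -1  -1  -1  -1
  order 2: 0  0  0  0
  order 3: 0  0  0
  order 4: 0  0
  order 5: 0
The order-1 divided differences are all -1 (nonzero) and every higher order vanishes, so the data lies on a polynomial of degree exactly 1.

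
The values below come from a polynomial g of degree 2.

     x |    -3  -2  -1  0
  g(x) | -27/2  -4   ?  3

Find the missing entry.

3/2

On equispaced nodes a degree-2 polynomial has vanishing third forward difference, so
  - g(-3) + 3·g(-2) - 3·g(-1) + g(0) = 0.
Substituting the known values and solving for g(-1):
  -3·g(-1) = -9/2
  g(-1) = 3/2.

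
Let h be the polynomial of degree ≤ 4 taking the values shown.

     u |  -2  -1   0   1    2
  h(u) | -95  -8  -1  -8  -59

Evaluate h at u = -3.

Write h(u) = au^4 + bu^3 + cu^2 + du + e. Substituting each data point gives a linear system:
  16a - 8b + 4c - 2d + e = -95
  a - b + c - d + e = -8
  e = -1
  a + b + c + d + e = -8
  16a + 8b + 4c + 2d + e = -59
Solving the system yields a = -4, b = 3, c = -3, d = -3, e = -1.
So h(u) = -4u^4 + 3u^3 - 3u^2 - 3u - 1.
Then h(-3) = -424.

-424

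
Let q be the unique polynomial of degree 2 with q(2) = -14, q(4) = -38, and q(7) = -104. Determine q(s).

q(s) = -2s^2 - 6

Using the Lagrange interpolation formula with nodes 2, 4, 7:
  L_0(s) = (s - 4)(s - 7) / 10
  L_1(s) = (s - 2)(s - 7) / -6
  L_2(s) = (s - 2)(s - 4) / 15
Then q(s) = -14·L_0(s) - 38·L_1(s) - 104·L_2(s).
Expanding and collecting terms gives q(s) = -2s^2 - 6.
Check: q(2) = -14. ✓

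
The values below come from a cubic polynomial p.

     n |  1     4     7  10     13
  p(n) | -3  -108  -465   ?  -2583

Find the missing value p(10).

The 4 known points determine the degree-3 polynomial uniquely.
Write p(n) = an^3 + bn^2 + cn + d. Substituting each data point gives a linear system:
  a + b + c + d = -3
  64a + 16b + 4c + d = -108
  343a + 49b + 7c + d = -465
  2197a + 169b + 13c + d = -2583
Solving the system yields a = -1, b = -2, c = -4, d = 4.
So p(n) = -n^3 - 2n^2 - 4n + 4.
Then p(10) = -1236.

-1236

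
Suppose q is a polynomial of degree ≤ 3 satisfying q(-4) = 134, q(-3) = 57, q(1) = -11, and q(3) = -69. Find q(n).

q(n) = -2n^3 - 3n - 6

Write q(n) = an^3 + bn^2 + cn + d. Substituting each data point gives a linear system:
  -64a + 16b - 4c + d = 134
  -27a + 9b - 3c + d = 57
  a + b + c + d = -11
  27a + 9b + 3c + d = -69
Solving the system yields a = -2, b = 0, c = -3, d = -6.
So q(n) = -2n^3 - 3n - 6.
Check: q(-4) = 134. ✓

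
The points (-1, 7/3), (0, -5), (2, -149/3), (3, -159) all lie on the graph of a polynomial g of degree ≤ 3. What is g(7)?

-6049/3

Using the Lagrange interpolation formula with nodes -1, 0, 2, 3:
  L_0(t) = t(t - 2)(t - 3) / -12
  L_1(t) = (t + 1)(t - 2)(t - 3) / 6
  L_2(t) = (t + 1)t(t - 3) / -6
  L_3(t) = (t + 1)t(t - 2) / 12
Then g(t) = 7/3·L_0(t) - 5·L_1(t) - 149/3·L_2(t) - 159·L_3(t).
Expanding and collecting terms gives g(t) = -6t³ + t² - (1/3)t - 5.
Evaluating at t = 7: g(7) = -6049/3.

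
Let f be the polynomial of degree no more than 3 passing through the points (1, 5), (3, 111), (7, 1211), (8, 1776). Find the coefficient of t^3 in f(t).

3

Write f(t) = at^3 + bt^2 + ct + d. Substituting each data point gives a linear system:
  a + b + c + d = 5
  27a + 9b + 3c + d = 111
  343a + 49b + 7c + d = 1211
  512a + 64b + 8c + d = 1776
Solving the system yields a = 3, b = 4, c = -2, d = 0.
So f(t) = 3t^3 + 4t^2 - 2t.
The leading coefficient is 3.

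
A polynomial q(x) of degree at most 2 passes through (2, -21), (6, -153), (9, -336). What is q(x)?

Using the Lagrange interpolation formula with nodes 2, 6, 9:
  L_0(x) = (x - 6)(x - 9) / 28
  L_1(x) = (x - 2)(x - 9) / -12
  L_2(x) = (x - 2)(x - 6) / 21
Then q(x) = -21·L_0(x) - 153·L_1(x) - 336·L_2(x).
Expanding and collecting terms gives q(x) = -4x^2 - x - 3.
Check: q(2) = -21. ✓

q(x) = -4x^2 - x - 3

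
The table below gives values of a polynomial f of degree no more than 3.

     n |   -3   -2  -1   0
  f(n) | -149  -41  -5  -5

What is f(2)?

Using the Lagrange interpolation formula with nodes -3, -2, -1, 0:
  L_0(n) = (n + 2)(n + 1)n / -6
  L_1(n) = (n + 3)(n + 1)n / 2
  L_2(n) = (n + 3)(n + 2)n / -2
  L_3(n) = (n + 3)(n + 2)(n + 1) / 6
Then f(n) = -149·L_0(n) - 41·L_1(n) - 5·L_2(n) - 5·L_3(n).
Expanding and collecting terms gives f(n) = 6n³ - 6n - 5.
Evaluating at n = 2: f(2) = 31.

31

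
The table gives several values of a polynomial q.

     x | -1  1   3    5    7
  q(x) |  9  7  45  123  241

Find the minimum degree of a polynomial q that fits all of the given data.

Forward differences of the values at x = -1, 1, 3, 5, 7:
  q  : 9  7  45  123  241
  Δ  : -2  38  78  118
  Δ^2: 40  40  40
  Δ^3: 0  0
  Δ^4: 0
The second differences are constant (40) and nonzero, while all higher differences vanish, so the minimal degree is 2.

2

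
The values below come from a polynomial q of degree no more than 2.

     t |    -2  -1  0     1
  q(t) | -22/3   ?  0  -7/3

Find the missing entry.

-5/3

On equispaced nodes a degree-2 polynomial has vanishing third forward difference, so
  - q(-2) + 3·q(-1) - 3·q(0) + q(1) = 0.
Substituting the known values and solving for q(-1):
  3·q(-1) = -5
  q(-1) = -5/3.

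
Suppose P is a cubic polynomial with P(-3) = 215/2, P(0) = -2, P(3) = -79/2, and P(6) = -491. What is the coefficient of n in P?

Write P(n) = an^3 + bn^2 + cn + d. Substituting each data point gives a linear system:
  -27a + 9b - 3c + d = 215/2
  d = -2
  27a + 9b + 3c + d = -79/2
  216a + 36b + 6c + d = -491
Solving the system yields a = -3, b = 4, c = 5/2, d = -2.
So P(n) = -3n^3 + 4n^2 + (5/2)n - 2.
The coefficient of n is 5/2.

5/2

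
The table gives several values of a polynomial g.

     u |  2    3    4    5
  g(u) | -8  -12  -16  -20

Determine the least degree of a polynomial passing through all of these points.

Forward differences of the values at u = 2, 3, 4, 5:
  g  : -8  -12  -16  -20
  Δ  : -4  -4  -4
  Δ^2: 0  0
  Δ^3: 0
The first differences are constant (-4) and nonzero, while all higher differences vanish, so the minimal degree is 1.

1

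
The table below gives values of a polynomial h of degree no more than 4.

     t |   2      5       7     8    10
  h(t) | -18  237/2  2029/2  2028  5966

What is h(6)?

422

Using the Lagrange interpolation formula with nodes 2, 5, 7, 8, 10:
  L_0(t) = (t - 5)(t - 7)(t - 8)(t - 10) / 720
  L_1(t) = (t - 2)(t - 7)(t - 8)(t - 10) / -90
  L_2(t) = (t - 2)(t - 5)(t - 8)(t - 10) / 30
  L_3(t) = (t - 2)(t - 5)(t - 7)(t - 10) / -36
  L_4(t) = (t - 2)(t - 5)(t - 7)(t - 8) / 240
Then h(t) = -18·L_0(t) + 237/2·L_1(t) + 2029/2·L_2(t) + 2028·L_3(t) + 5966·L_4(t).
Expanding and collecting terms gives h(t) = t^4 - 4t^3 - (1/2)t^2 + 2t - 4.
Evaluating at t = 6: h(6) = 422.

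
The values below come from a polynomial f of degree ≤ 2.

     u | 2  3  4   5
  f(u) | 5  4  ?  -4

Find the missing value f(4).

1

On equispaced nodes a degree-2 polynomial has vanishing third forward difference, so
  - f(2) + 3·f(3) - 3·f(4) + f(5) = 0.
Substituting the known values and solving for f(4):
  -3·f(4) = -3
  f(4) = 1.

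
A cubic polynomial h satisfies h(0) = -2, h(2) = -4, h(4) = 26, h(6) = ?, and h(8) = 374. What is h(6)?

136

On equispaced nodes a degree-3 polynomial has vanishing fourth forward difference, so
  h(0) - 4·h(2) + 6·h(4) - 4·h(6) + h(8) = 0.
Substituting the known values and solving for h(6):
  -4·h(6) = -544
  h(6) = 136.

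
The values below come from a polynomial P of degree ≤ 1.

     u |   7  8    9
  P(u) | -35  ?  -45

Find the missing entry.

The 2 known points determine the degree-1 polynomial uniquely.
Write P(u) = au + b. Substituting each data point gives a linear system:
  7a + b = -35
  9a + b = -45
Solving the system yields a = -5, b = 0.
So P(u) = -5u.
Then P(8) = -40.

-40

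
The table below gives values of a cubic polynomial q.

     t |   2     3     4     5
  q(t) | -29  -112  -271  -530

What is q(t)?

q(t) = -4t^3 - 2t^2 + 3t + 5

Write q(t) = at^3 + bt^2 + ct + d. Substituting each data point gives a linear system:
  8a + 4b + 2c + d = -29
  27a + 9b + 3c + d = -112
  64a + 16b + 4c + d = -271
  125a + 25b + 5c + d = -530
Solving the system yields a = -4, b = -2, c = 3, d = 5.
So q(t) = -4t^3 - 2t^2 + 3t + 5.
Check: q(5) = -530. ✓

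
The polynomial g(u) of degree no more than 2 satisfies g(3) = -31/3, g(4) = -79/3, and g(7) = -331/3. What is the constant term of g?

Write g(u) = au^2 + bu + c. Substituting each data point gives a linear system:
  9a + 3b + c = -31/3
  16a + 4b + c = -79/3
  49a + 7b + c = -331/3
Solving the system yields a = -3, b = 5, c = 5/3.
So g(u) = -3u² + 5u + 5/3.
The constant term is 5/3.

5/3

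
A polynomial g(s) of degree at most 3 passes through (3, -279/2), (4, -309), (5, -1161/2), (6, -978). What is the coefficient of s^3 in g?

Write g(s) = as^3 + bs^2 + cs + d. Substituting each data point gives a linear system:
  27a + 9b + 3c + d = -279/2
  64a + 16b + 4c + d = -309
  125a + 25b + 5c + d = -1161/2
  216a + 36b + 6c + d = -978
Solving the system yields a = -4, b = -3, c = -1/2, d = -3.
So g(s) = -4s^3 - 3s^2 - (1/2)s - 3.
The leading coefficient is -4.

-4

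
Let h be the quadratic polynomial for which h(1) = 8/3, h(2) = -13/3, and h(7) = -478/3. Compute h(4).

-127/3

Using the Lagrange interpolation formula with nodes 1, 2, 7:
  L_0(x) = (x - 2)(x - 7) / 6
  L_1(x) = (x - 1)(x - 7) / -5
  L_2(x) = (x - 1)(x - 2) / 30
Then h(x) = 8/3·L_0(x) - 13/3·L_1(x) - 478/3·L_2(x).
Expanding and collecting terms gives h(x) = -4x^2 + 5x + 5/3.
Evaluating at x = 4: h(4) = -127/3.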